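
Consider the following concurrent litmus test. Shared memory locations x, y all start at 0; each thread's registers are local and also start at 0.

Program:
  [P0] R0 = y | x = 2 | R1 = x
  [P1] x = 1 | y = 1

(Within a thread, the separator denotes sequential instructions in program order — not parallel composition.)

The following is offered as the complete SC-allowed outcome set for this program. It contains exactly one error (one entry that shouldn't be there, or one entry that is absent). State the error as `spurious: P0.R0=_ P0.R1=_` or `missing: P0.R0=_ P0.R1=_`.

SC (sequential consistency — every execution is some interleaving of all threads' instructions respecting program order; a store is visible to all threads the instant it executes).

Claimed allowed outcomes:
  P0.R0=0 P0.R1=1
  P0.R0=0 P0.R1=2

missing: P0.R0=1 P0.R1=2

outcome vector order: (P0.R0,P0.R1)
under SC → (0,1); (0,2); (1,2)
SC∖claimed = {(1,2)}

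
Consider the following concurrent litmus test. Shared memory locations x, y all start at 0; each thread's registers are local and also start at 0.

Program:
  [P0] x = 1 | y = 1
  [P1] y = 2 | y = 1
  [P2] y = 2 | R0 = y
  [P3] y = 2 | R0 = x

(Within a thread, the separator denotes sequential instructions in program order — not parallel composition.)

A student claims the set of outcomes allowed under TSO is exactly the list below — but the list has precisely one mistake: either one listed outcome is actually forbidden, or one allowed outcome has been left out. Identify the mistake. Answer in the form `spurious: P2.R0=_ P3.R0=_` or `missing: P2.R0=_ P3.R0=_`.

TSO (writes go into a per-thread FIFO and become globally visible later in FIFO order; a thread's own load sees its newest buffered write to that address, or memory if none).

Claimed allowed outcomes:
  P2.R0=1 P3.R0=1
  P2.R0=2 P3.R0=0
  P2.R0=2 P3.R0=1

outcome vector order: (P2.R0,P3.R0)
TSO: 4 outcomes — {10 11 20 21}
TSO∖claimed = {10}

missing: P2.R0=1 P3.R0=0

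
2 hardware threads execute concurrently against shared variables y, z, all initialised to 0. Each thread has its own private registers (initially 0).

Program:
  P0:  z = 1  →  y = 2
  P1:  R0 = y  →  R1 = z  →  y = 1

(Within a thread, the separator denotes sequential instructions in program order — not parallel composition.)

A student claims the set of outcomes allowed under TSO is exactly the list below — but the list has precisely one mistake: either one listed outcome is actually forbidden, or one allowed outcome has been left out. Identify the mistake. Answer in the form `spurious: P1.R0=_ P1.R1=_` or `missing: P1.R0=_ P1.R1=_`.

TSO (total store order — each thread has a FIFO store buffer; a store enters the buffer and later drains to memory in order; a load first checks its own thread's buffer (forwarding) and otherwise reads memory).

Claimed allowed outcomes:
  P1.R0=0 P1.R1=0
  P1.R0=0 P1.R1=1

missing: P1.R0=2 P1.R1=1

outcome vector order: (P1.R0,P1.R1)
[TSO] allowed = {(0,0) (0,1) (2,1)}
TSO∖claimed = {(2,1)}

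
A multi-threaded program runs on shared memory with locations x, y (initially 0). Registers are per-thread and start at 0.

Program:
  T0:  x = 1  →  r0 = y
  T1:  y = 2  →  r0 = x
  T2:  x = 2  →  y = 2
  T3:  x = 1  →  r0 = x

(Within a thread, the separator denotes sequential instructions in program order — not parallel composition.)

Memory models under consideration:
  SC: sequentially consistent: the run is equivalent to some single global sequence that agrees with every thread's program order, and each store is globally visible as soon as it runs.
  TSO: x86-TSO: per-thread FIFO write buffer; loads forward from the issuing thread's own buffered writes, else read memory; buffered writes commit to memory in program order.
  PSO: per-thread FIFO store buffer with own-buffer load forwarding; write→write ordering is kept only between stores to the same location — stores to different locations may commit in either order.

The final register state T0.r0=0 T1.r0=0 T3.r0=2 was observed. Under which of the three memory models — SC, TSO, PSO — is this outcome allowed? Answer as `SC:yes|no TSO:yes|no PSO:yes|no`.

outcome vector order: (T0.r0,T1.r0,T3.r0)
[SC] allowed = {011 012 021 022 201 202 211 212 221 222}
[TSO] allowed = {001 002 011 012 021 022 201 202 211 212 221 222}
[PSO] allowed = {001 002 011 012 021 022 201 202 211 212 221 222}
target 002 ∈ {TSO,PSO}

SC:no TSO:yes PSO:yes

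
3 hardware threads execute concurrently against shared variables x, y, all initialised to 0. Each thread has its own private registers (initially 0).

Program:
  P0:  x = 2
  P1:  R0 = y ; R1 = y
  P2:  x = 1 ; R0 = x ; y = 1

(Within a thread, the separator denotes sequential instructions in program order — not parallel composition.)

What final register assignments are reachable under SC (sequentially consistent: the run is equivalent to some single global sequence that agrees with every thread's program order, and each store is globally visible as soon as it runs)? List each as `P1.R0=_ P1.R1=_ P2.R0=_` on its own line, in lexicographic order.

outcome vector order: (P1.R0,P1.R1,P2.R0)
|SC outcomes| = 6

P1.R0=0 P1.R1=0 P2.R0=1
P1.R0=0 P1.R1=0 P2.R0=2
P1.R0=0 P1.R1=1 P2.R0=1
P1.R0=0 P1.R1=1 P2.R0=2
P1.R0=1 P1.R1=1 P2.R0=1
P1.R0=1 P1.R1=1 P2.R0=2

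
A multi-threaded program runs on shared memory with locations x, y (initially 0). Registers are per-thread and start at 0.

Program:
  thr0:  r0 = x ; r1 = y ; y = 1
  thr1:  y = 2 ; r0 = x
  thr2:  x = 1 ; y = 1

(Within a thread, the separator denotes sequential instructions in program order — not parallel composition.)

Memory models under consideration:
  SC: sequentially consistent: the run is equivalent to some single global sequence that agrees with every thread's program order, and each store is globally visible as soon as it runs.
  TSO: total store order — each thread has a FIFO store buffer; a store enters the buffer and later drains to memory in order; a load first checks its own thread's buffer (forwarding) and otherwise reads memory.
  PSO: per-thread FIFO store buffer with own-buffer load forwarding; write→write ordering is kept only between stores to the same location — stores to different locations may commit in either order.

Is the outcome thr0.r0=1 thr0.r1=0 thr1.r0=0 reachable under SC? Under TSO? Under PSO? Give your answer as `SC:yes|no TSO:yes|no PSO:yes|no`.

outcome vector order: (thr0.r0,thr0.r1,thr1.r0)
under SC → 000; 001; 010; 011; 020; 021; 101; 110; 111; 120; 121
under TSO → 000; 001; 010; 011; 020; 021; 100; 101; 110; 111; 120; 121
under PSO → 000; 001; 010; 011; 020; 021; 100; 101; 110; 111; 120; 121
target 100 ∈ {TSO,PSO}

SC:no TSO:yes PSO:yes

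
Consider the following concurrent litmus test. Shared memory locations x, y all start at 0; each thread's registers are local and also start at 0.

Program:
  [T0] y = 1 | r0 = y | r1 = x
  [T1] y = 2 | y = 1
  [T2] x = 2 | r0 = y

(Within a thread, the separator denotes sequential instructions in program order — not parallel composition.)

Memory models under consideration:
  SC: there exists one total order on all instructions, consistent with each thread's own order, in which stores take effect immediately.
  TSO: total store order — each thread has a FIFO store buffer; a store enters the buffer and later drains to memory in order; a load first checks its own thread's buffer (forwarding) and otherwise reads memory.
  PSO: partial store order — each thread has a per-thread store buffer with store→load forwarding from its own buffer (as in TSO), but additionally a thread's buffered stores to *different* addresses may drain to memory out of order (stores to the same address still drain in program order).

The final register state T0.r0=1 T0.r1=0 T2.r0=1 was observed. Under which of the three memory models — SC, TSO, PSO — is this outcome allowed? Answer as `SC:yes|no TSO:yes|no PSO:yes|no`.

outcome vector order: (T0.r0,T0.r1,T2.r0)
SC: 10 outcomes — {<1 0 1>, <1 0 2>, <1 2 0>, <1 2 1>, <1 2 2>, <2 0 1>, <2 0 2>, <2 2 0>, <2 2 1>, <2 2 2>}
TSO: 12 outcomes — {<1 0 0>, <1 0 1>, <1 0 2>, <1 2 0>, <1 2 1>, <1 2 2>, <2 0 0>, <2 0 1>, <2 0 2>, <2 2 0>, <2 2 1>, <2 2 2>}
PSO: 12 outcomes — {<1 0 0>, <1 0 1>, <1 0 2>, <1 2 0>, <1 2 1>, <1 2 2>, <2 0 0>, <2 0 1>, <2 0 2>, <2 2 0>, <2 2 1>, <2 2 2>}
target <1 0 1> ∈ {SC,TSO,PSO}

SC:yes TSO:yes PSO:yes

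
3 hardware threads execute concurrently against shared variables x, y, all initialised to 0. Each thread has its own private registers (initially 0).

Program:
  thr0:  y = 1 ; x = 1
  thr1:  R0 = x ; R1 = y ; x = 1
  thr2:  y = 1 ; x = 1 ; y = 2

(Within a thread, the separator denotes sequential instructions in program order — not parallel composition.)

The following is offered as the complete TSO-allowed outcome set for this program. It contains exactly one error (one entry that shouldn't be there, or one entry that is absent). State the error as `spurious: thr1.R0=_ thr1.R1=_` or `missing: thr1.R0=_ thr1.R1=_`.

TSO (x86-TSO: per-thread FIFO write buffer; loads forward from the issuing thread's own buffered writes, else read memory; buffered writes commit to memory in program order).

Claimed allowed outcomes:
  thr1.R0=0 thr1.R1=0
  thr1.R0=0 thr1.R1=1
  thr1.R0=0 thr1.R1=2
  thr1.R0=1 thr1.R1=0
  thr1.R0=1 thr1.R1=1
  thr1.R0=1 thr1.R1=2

outcome vector order: (thr1.R0,thr1.R1)
under TSO → 0/0, 0/1, 0/2, 1/1, 1/2
claimed∖TSO = {1/0}

spurious: thr1.R0=1 thr1.R1=0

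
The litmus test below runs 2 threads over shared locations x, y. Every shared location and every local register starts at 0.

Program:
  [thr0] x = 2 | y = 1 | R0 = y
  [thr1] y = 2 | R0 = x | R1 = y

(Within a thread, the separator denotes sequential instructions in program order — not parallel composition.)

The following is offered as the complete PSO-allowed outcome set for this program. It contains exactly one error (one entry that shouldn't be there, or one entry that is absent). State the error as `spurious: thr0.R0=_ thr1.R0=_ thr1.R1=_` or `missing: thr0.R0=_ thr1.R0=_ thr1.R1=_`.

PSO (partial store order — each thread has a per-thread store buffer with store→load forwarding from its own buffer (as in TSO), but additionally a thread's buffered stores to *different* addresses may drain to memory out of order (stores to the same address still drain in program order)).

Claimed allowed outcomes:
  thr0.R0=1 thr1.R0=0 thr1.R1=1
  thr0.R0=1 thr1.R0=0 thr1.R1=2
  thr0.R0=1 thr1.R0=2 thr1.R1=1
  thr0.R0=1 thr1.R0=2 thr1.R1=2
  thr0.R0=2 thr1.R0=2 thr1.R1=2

missing: thr0.R0=2 thr1.R0=0 thr1.R1=2

outcome vector order: (thr0.R0,thr1.R0,thr1.R1)
PSO (6): (1,0,1), (1,0,2), (1,2,1), (1,2,2), (2,0,2), (2,2,2)
PSO∖claimed = {(2,0,2)}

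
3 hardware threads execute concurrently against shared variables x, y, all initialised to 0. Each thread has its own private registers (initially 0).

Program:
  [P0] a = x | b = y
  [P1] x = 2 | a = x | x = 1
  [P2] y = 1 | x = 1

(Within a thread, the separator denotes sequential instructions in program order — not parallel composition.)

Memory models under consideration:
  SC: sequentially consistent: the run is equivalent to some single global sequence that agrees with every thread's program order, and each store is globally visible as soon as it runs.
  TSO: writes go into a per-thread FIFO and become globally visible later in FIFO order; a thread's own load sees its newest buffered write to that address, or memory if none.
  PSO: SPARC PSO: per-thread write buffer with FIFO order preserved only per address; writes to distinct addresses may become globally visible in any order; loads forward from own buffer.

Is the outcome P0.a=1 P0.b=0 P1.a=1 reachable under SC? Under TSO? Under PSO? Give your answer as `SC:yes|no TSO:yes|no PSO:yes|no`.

outcome vector order: (P0.a,P0.b,P1.a)
SC: 11 outcomes — {001, 002, 011, 012, 102, 111, 112, 201, 202, 211, 212}
TSO: 11 outcomes — {001, 002, 011, 012, 102, 111, 112, 201, 202, 211, 212}
PSO: 12 outcomes — {001, 002, 011, 012, 101, 102, 111, 112, 201, 202, 211, 212}
target 101 ∈ {PSO}

SC:no TSO:no PSO:yes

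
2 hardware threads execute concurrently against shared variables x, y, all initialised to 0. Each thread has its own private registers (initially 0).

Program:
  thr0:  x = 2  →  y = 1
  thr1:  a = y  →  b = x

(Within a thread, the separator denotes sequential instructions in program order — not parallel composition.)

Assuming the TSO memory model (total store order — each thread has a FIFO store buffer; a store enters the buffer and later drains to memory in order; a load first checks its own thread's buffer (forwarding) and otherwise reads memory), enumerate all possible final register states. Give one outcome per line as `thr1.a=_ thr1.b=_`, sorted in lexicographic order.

thr1.a=0 thr1.b=0
thr1.a=0 thr1.b=2
thr1.a=1 thr1.b=2

outcome vector order: (thr1.a,thr1.b)
|TSO outcomes| = 3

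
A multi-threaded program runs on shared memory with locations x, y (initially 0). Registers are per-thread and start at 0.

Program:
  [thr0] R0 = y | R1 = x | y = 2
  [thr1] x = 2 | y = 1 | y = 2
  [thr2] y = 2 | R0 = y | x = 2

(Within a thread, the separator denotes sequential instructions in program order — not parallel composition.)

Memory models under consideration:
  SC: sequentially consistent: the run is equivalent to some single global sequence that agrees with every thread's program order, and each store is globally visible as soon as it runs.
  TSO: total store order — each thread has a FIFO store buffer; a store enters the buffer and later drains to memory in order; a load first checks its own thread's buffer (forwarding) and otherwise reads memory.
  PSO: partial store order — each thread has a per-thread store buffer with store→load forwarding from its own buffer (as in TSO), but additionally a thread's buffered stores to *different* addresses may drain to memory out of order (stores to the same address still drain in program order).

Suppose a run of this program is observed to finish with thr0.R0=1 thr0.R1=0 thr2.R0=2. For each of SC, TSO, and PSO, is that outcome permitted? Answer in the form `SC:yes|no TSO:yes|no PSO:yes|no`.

SC:no TSO:no PSO:yes

outcome vector order: (thr0.R0,thr0.R1,thr2.R0)
[SC] allowed = {(0,0,1), (0,0,2), (0,2,1), (0,2,2), (1,2,1), (1,2,2), (2,0,1), (2,0,2), (2,2,1), (2,2,2)}
[TSO] allowed = {(0,0,1), (0,0,2), (0,2,1), (0,2,2), (1,2,1), (1,2,2), (2,0,1), (2,0,2), (2,2,1), (2,2,2)}
[PSO] allowed = {(0,0,1), (0,0,2), (0,2,1), (0,2,2), (1,0,1), (1,0,2), (1,2,1), (1,2,2), (2,0,1), (2,0,2), (2,2,1), (2,2,2)}
target (1,0,2) ∈ {PSO}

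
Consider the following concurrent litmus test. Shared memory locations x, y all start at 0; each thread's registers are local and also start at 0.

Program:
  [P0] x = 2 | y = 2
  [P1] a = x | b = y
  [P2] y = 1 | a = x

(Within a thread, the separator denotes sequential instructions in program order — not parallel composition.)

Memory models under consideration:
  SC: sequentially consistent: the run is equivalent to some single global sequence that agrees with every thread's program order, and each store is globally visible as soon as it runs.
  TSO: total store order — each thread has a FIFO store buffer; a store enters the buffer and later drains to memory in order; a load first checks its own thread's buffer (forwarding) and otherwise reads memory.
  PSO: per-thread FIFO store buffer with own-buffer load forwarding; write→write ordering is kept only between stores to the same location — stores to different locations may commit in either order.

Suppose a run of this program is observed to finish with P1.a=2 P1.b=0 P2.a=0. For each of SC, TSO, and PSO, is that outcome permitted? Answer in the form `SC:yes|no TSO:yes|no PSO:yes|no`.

outcome vector order: (P1.a,P1.b,P2.a)
under SC → <0 0 0>, <0 0 2>, <0 1 0>, <0 1 2>, <0 2 0>, <0 2 2>, <2 0 2>, <2 1 0>, <2 1 2>, <2 2 0>, <2 2 2>
under TSO → <0 0 0>, <0 0 2>, <0 1 0>, <0 1 2>, <0 2 0>, <0 2 2>, <2 0 0>, <2 0 2>, <2 1 0>, <2 1 2>, <2 2 0>, <2 2 2>
under PSO → <0 0 0>, <0 0 2>, <0 1 0>, <0 1 2>, <0 2 0>, <0 2 2>, <2 0 0>, <2 0 2>, <2 1 0>, <2 1 2>, <2 2 0>, <2 2 2>
target <2 0 0> ∈ {TSO,PSO}

SC:no TSO:yes PSO:yes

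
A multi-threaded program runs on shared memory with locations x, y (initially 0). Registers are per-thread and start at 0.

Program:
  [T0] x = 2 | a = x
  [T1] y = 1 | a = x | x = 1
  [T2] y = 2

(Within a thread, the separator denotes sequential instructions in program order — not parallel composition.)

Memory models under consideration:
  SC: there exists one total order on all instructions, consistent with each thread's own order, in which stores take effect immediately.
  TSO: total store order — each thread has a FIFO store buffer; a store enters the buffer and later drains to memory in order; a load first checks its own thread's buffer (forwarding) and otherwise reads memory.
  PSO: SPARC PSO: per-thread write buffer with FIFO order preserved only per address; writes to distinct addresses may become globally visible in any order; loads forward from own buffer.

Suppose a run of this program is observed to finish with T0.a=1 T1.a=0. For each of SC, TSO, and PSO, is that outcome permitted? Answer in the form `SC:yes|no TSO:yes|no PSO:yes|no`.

SC:yes TSO:yes PSO:yes

outcome vector order: (T0.a,T1.a)
[SC] allowed = {10, 12, 20, 22}
[TSO] allowed = {10, 12, 20, 22}
[PSO] allowed = {10, 12, 20, 22}
target 10 ∈ {SC,TSO,PSO}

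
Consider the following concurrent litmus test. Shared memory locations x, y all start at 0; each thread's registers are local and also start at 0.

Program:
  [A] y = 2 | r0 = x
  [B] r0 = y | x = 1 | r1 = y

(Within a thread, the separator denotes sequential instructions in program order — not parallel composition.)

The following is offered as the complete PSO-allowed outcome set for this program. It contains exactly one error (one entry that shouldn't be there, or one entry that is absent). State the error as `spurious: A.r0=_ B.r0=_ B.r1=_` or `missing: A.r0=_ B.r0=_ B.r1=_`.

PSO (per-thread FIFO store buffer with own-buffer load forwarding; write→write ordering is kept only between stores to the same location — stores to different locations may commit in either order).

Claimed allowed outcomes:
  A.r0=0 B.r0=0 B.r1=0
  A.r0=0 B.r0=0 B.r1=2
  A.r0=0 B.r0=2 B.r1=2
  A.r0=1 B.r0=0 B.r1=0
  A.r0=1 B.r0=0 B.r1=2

missing: A.r0=1 B.r0=2 B.r1=2

outcome vector order: (A.r0,B.r0,B.r1)
[PSO] allowed = {(0,0,0) (0,0,2) (0,2,2) (1,0,0) (1,0,2) (1,2,2)}
PSO∖claimed = {(1,2,2)}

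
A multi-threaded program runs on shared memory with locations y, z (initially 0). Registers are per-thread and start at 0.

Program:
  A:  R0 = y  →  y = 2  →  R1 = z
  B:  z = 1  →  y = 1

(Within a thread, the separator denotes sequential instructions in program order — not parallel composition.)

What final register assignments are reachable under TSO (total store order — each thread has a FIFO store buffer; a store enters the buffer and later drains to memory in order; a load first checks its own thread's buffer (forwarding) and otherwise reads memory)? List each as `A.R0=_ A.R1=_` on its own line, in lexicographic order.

A.R0=0 A.R1=0
A.R0=0 A.R1=1
A.R0=1 A.R1=1

outcome vector order: (A.R0,A.R1)
|TSO outcomes| = 3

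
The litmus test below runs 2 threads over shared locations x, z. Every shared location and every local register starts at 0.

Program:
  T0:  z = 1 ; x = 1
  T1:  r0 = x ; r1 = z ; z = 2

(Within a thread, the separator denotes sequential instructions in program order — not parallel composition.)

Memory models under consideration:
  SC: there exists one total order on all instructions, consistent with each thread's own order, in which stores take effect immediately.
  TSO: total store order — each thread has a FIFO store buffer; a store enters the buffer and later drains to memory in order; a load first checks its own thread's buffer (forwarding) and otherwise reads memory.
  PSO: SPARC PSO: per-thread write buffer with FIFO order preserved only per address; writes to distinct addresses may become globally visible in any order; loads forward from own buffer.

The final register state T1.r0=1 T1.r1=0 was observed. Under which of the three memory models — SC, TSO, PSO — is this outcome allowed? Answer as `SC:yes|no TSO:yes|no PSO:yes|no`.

outcome vector order: (T1.r0,T1.r1)
under SC → 0/0; 0/1; 1/1
under TSO → 0/0; 0/1; 1/1
under PSO → 0/0; 0/1; 1/0; 1/1
target 1/0 ∈ {PSO}

SC:no TSO:no PSO:yes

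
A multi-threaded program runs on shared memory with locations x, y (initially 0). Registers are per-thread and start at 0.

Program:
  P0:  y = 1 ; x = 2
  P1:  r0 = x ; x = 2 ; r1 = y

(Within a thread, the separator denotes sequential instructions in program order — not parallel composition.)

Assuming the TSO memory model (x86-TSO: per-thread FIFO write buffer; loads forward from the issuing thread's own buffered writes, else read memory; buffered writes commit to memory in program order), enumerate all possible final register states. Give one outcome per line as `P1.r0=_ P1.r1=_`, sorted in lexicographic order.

outcome vector order: (P1.r0,P1.r1)
|TSO outcomes| = 3

P1.r0=0 P1.r1=0
P1.r0=0 P1.r1=1
P1.r0=2 P1.r1=1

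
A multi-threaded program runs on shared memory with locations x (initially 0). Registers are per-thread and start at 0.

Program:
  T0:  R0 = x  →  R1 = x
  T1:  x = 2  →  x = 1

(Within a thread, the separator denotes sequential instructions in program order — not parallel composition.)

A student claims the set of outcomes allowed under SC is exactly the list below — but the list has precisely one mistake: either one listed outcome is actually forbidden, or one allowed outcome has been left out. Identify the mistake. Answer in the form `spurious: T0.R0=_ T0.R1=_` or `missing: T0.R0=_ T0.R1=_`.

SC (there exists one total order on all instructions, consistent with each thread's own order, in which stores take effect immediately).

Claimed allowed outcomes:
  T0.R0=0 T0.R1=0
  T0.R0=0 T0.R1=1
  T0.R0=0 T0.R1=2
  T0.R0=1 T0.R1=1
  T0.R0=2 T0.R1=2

missing: T0.R0=2 T0.R1=1

outcome vector order: (T0.R0,T0.R1)
SC (6): (0,0) (0,1) (0,2) (1,1) (2,1) (2,2)
SC∖claimed = {(2,1)}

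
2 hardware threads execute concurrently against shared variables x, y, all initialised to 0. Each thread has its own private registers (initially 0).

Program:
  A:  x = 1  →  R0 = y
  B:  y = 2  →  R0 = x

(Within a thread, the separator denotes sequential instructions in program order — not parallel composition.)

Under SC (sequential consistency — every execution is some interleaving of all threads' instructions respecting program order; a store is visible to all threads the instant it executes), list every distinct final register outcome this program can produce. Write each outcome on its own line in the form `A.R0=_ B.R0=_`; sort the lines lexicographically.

outcome vector order: (A.R0,B.R0)
|SC outcomes| = 3

A.R0=0 B.R0=1
A.R0=2 B.R0=0
A.R0=2 B.R0=1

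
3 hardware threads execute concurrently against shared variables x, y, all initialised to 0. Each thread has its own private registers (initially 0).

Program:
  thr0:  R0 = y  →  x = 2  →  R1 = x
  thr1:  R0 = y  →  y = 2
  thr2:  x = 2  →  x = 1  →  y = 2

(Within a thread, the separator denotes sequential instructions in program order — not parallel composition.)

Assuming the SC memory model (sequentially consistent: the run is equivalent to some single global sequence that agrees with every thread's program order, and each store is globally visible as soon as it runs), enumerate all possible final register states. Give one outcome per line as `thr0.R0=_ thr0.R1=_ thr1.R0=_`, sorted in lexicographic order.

thr0.R0=0 thr0.R1=1 thr1.R0=0
thr0.R0=0 thr0.R1=1 thr1.R0=2
thr0.R0=0 thr0.R1=2 thr1.R0=0
thr0.R0=0 thr0.R1=2 thr1.R0=2
thr0.R0=2 thr0.R1=1 thr1.R0=0
thr0.R0=2 thr0.R1=2 thr1.R0=0
thr0.R0=2 thr0.R1=2 thr1.R0=2

outcome vector order: (thr0.R0,thr0.R1,thr1.R0)
|SC outcomes| = 7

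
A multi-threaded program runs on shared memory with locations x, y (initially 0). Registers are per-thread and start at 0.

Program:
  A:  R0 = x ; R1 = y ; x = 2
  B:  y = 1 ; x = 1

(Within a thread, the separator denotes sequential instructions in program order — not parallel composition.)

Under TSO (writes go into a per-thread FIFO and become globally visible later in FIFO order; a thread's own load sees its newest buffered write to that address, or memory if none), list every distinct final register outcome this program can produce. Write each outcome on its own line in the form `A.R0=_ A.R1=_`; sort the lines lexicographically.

A.R0=0 A.R1=0
A.R0=0 A.R1=1
A.R0=1 A.R1=1

outcome vector order: (A.R0,A.R1)
|TSO outcomes| = 3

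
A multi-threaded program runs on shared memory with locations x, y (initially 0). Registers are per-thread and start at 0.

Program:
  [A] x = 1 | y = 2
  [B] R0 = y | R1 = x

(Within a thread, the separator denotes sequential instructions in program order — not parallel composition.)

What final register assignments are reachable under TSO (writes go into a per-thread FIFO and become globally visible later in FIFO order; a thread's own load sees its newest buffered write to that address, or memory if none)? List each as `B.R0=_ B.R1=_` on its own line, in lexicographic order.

B.R0=0 B.R1=0
B.R0=0 B.R1=1
B.R0=2 B.R1=1

outcome vector order: (B.R0,B.R1)
|TSO outcomes| = 3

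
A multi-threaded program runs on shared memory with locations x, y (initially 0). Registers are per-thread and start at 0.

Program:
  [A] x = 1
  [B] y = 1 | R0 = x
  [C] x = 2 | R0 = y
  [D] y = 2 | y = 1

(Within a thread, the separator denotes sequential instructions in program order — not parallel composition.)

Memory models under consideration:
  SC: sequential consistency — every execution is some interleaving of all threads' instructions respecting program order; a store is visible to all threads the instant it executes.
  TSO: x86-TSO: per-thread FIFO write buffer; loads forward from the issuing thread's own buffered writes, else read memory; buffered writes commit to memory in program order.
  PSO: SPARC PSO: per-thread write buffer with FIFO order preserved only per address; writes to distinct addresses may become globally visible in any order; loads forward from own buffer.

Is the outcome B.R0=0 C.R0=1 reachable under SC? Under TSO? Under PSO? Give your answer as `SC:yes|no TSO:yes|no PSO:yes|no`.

SC:yes TSO:yes PSO:yes

outcome vector order: (B.R0,C.R0)
SC (8): 01 02 10 11 12 20 21 22
TSO (9): 00 01 02 10 11 12 20 21 22
PSO (9): 00 01 02 10 11 12 20 21 22
target 01 ∈ {SC,TSO,PSO}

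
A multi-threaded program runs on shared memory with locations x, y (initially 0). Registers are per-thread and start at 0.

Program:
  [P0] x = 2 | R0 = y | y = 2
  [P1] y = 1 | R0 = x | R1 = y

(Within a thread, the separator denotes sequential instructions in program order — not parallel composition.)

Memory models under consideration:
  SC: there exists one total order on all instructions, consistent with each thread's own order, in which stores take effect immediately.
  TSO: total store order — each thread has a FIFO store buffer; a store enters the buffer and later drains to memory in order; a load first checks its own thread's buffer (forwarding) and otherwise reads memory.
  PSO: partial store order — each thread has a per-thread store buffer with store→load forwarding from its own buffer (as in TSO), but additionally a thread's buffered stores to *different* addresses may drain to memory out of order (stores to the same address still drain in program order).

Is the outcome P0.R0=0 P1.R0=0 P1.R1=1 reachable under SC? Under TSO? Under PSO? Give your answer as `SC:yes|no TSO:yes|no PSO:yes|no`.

SC:no TSO:yes PSO:yes

outcome vector order: (P0.R0,P1.R0,P1.R1)
SC (6): (0,2,1), (0,2,2), (1,0,1), (1,0,2), (1,2,1), (1,2,2)
TSO (8): (0,0,1), (0,0,2), (0,2,1), (0,2,2), (1,0,1), (1,0,2), (1,2,1), (1,2,2)
PSO (8): (0,0,1), (0,0,2), (0,2,1), (0,2,2), (1,0,1), (1,0,2), (1,2,1), (1,2,2)
target (0,0,1) ∈ {TSO,PSO}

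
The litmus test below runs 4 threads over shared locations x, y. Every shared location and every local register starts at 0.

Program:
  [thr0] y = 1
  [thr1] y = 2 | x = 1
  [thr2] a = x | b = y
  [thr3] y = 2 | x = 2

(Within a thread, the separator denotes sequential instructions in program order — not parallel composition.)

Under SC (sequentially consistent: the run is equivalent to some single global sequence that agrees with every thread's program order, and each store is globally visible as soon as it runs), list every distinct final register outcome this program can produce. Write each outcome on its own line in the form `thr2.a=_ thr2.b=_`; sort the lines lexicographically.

thr2.a=0 thr2.b=0
thr2.a=0 thr2.b=1
thr2.a=0 thr2.b=2
thr2.a=1 thr2.b=1
thr2.a=1 thr2.b=2
thr2.a=2 thr2.b=1
thr2.a=2 thr2.b=2

outcome vector order: (thr2.a,thr2.b)
|SC outcomes| = 7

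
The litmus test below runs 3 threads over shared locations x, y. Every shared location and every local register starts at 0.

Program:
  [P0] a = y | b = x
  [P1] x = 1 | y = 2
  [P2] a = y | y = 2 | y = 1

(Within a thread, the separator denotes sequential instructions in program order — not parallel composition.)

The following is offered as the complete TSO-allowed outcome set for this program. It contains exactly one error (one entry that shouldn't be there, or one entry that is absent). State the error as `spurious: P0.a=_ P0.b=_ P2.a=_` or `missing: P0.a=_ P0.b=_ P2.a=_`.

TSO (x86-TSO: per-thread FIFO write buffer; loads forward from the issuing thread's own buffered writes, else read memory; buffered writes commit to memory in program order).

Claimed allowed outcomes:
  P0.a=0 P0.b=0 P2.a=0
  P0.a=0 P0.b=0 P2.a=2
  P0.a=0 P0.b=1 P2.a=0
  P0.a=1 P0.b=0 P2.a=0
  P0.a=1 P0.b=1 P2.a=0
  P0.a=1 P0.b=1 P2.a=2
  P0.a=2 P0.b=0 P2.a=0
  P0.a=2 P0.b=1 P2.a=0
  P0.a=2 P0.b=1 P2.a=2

outcome vector order: (P0.a,P0.b,P2.a)
TSO: 10 outcomes — {(0,0,0) (0,0,2) (0,1,0) (0,1,2) (1,0,0) (1,1,0) (1,1,2) (2,0,0) (2,1,0) (2,1,2)}
TSO∖claimed = {(0,1,2)}

missing: P0.a=0 P0.b=1 P2.a=2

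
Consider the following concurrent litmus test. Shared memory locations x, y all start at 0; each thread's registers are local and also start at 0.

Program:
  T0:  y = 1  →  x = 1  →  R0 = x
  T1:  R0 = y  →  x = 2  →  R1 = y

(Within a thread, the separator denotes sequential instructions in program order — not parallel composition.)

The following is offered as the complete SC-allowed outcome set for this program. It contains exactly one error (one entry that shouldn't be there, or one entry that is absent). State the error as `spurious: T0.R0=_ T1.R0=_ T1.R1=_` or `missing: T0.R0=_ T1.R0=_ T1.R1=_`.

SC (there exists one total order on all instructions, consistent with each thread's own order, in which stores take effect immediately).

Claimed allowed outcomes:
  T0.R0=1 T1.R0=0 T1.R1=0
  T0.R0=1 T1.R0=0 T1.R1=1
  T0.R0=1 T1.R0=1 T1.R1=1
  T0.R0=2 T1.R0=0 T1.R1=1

outcome vector order: (T0.R0,T1.R0,T1.R1)
SC: 5 outcomes — {1/0/0; 1/0/1; 1/1/1; 2/0/1; 2/1/1}
SC∖claimed = {2/1/1}

missing: T0.R0=2 T1.R0=1 T1.R1=1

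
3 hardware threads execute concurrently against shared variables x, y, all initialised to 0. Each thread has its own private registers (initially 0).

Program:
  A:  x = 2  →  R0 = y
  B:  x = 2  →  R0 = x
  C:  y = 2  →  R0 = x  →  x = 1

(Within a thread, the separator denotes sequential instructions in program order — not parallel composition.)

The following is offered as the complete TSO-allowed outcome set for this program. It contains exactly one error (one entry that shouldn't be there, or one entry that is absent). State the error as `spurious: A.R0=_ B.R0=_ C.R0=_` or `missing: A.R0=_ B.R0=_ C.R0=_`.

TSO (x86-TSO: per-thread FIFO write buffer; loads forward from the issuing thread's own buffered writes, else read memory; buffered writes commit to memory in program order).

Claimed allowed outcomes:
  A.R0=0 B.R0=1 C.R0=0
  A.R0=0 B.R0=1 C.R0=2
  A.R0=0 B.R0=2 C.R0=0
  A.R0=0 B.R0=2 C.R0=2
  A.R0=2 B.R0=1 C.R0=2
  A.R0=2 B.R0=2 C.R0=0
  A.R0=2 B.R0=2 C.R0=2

missing: A.R0=2 B.R0=1 C.R0=0

outcome vector order: (A.R0,B.R0,C.R0)
TSO (8): (0,1,0) (0,1,2) (0,2,0) (0,2,2) (2,1,0) (2,1,2) (2,2,0) (2,2,2)
TSO∖claimed = {(2,1,0)}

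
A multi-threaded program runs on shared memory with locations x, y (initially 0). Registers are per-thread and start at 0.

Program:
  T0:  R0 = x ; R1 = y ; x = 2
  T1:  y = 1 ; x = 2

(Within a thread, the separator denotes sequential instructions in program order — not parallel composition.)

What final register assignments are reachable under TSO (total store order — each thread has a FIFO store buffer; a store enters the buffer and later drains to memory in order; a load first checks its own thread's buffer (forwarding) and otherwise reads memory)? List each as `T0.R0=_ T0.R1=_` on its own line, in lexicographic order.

outcome vector order: (T0.R0,T0.R1)
|TSO outcomes| = 3

T0.R0=0 T0.R1=0
T0.R0=0 T0.R1=1
T0.R0=2 T0.R1=1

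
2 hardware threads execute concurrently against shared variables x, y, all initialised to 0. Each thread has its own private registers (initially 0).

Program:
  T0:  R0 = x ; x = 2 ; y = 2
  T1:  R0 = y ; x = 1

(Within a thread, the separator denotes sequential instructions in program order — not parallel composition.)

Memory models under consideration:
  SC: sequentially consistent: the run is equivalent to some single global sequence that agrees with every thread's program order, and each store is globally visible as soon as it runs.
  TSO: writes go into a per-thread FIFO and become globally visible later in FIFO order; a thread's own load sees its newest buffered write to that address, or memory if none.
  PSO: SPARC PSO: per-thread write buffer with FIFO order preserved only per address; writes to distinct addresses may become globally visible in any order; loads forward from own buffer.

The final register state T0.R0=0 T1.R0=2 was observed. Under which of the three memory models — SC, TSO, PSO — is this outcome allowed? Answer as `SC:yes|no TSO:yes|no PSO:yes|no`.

outcome vector order: (T0.R0,T1.R0)
SC (3): <0 0> <0 2> <1 0>
TSO (3): <0 0> <0 2> <1 0>
PSO (3): <0 0> <0 2> <1 0>
target <0 2> ∈ {SC,TSO,PSO}

SC:yes TSO:yes PSO:yes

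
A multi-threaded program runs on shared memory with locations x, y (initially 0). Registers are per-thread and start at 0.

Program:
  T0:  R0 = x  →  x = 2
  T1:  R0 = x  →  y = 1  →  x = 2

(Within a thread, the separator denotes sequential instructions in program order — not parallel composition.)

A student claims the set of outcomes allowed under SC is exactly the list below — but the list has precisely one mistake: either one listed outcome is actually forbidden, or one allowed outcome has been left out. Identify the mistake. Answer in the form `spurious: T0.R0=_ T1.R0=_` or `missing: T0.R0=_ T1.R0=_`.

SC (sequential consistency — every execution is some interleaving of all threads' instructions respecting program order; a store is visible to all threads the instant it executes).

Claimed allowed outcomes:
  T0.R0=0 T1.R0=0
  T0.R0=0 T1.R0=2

missing: T0.R0=2 T1.R0=0

outcome vector order: (T0.R0,T1.R0)
[SC] allowed = {(0,0) (0,2) (2,0)}
SC∖claimed = {(2,0)}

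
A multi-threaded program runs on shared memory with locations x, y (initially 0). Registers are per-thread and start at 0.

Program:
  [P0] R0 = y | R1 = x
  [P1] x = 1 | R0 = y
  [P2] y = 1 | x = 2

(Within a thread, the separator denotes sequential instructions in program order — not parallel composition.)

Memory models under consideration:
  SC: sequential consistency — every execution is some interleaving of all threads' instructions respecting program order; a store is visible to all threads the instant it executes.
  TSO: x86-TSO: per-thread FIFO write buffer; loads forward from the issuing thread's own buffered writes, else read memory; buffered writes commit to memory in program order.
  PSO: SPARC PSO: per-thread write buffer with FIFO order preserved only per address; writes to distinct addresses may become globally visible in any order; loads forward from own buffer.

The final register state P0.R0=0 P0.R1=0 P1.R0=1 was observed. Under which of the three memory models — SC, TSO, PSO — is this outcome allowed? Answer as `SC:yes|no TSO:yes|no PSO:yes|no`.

outcome vector order: (P0.R0,P0.R1,P1.R0)
[SC] allowed = {<0 0 0> <0 0 1> <0 1 0> <0 1 1> <0 2 0> <0 2 1> <1 0 1> <1 1 0> <1 1 1> <1 2 0> <1 2 1>}
[TSO] allowed = {<0 0 0> <0 0 1> <0 1 0> <0 1 1> <0 2 0> <0 2 1> <1 0 0> <1 0 1> <1 1 0> <1 1 1> <1 2 0> <1 2 1>}
[PSO] allowed = {<0 0 0> <0 0 1> <0 1 0> <0 1 1> <0 2 0> <0 2 1> <1 0 0> <1 0 1> <1 1 0> <1 1 1> <1 2 0> <1 2 1>}
target <0 0 1> ∈ {SC,TSO,PSO}

SC:yes TSO:yes PSO:yes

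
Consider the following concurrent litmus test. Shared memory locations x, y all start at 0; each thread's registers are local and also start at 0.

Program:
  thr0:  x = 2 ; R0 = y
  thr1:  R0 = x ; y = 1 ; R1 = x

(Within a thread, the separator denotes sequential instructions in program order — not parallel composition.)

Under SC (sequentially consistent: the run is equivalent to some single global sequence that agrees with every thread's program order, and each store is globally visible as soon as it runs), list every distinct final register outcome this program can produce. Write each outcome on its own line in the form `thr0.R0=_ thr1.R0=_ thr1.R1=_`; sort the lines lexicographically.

outcome vector order: (thr0.R0,thr1.R0,thr1.R1)
|SC outcomes| = 5

thr0.R0=0 thr1.R0=0 thr1.R1=2
thr0.R0=0 thr1.R0=2 thr1.R1=2
thr0.R0=1 thr1.R0=0 thr1.R1=0
thr0.R0=1 thr1.R0=0 thr1.R1=2
thr0.R0=1 thr1.R0=2 thr1.R1=2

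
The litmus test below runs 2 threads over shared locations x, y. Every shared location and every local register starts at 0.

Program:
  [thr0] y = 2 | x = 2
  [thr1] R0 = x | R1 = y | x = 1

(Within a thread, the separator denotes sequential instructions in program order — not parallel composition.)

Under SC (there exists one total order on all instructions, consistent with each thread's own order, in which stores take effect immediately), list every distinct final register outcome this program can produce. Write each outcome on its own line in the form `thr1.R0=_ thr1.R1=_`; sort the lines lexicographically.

outcome vector order: (thr1.R0,thr1.R1)
|SC outcomes| = 3

thr1.R0=0 thr1.R1=0
thr1.R0=0 thr1.R1=2
thr1.R0=2 thr1.R1=2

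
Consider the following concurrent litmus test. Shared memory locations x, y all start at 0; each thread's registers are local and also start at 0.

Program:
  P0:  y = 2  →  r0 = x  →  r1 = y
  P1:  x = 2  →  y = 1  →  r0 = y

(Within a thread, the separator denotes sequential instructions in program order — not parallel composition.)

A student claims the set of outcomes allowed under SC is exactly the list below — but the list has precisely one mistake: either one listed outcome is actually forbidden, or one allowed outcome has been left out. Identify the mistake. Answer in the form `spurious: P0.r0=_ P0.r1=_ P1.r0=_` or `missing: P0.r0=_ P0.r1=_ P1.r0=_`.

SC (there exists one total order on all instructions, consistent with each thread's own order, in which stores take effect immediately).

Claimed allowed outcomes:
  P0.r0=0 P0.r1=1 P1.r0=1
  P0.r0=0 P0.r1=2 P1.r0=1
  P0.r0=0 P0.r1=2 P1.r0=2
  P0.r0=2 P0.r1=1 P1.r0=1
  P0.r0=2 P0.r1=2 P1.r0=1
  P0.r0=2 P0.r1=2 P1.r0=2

outcome vector order: (P0.r0,P0.r1,P1.r0)
SC: 5 outcomes — {(0,1,1); (0,2,1); (2,1,1); (2,2,1); (2,2,2)}
claimed∖SC = {(0,2,2)}

spurious: P0.r0=0 P0.r1=2 P1.r0=2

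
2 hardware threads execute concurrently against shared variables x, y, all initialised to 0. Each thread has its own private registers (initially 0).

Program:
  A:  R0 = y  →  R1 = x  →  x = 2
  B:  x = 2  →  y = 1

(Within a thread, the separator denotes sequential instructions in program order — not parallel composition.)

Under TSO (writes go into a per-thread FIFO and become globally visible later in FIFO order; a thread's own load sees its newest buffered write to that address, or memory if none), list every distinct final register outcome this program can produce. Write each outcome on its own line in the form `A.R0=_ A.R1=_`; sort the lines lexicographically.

A.R0=0 A.R1=0
A.R0=0 A.R1=2
A.R0=1 A.R1=2

outcome vector order: (A.R0,A.R1)
|TSO outcomes| = 3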